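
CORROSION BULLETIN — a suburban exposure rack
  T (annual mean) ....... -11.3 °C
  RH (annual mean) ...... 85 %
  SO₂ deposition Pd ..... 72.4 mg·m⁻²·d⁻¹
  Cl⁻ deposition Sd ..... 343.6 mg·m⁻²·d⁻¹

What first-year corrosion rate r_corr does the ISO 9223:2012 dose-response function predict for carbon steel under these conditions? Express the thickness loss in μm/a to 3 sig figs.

carbon steel: T≤10 °C ⇒ hinge +0.150·(-11.3−10) = -3.1950
  SO₂ term: 1.77·72.4^0.52·exp(0.02·85-3.1950) = 3.679
  Cl⁻ term: 0.102·343.6^0.62·exp(0.033·85+0.04·-11.3) = 40.07
  r_corr = 3.679 + 40.07 = 43.75 μm/a

r_corr = 43.8 μm/a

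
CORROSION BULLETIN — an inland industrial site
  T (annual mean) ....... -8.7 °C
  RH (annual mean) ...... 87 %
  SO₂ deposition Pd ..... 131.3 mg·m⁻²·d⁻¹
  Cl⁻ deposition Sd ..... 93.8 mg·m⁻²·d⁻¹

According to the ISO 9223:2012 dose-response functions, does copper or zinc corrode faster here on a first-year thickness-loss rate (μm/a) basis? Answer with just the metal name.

zinc

copper: T≤10 °C ⇒ hinge +0.126·(-8.7−10) = -2.3562
  SO₂ term: 0.0053·131.3^0.26·exp(0.059·87-2.3562) = 0.3027
  Cl⁻ term: 0.01025·93.8^0.27·exp(0.036·87+0.049·-8.7) = 0.5227
  r_corr = 0.3027 + 0.5227 = 0.8254 μm/a
zinc: f(T) = +0.038·(T−10) [T≤10 °C] = -0.7106
  Pd branch = 0.0129·Pd^0.44·e^(0.046·RH+f) = 2.965 μm/a
  Cl⁻ term: 0.0175·93.8^0.57·exp(0.008·87+0.085·-8.7) = 0.223
  sum: 2.965 + 0.223 → r_corr = 3.188 μm/a
Ordering by μm/a: zinc (3.19) > copper (0.825)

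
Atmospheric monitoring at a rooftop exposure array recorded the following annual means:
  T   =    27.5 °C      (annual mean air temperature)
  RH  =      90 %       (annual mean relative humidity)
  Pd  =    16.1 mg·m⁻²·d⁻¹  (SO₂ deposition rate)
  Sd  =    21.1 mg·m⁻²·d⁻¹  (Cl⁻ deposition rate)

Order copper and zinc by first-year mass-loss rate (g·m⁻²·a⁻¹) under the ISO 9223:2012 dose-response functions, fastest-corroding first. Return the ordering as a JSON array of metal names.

["copper", "zinc"]

copper: temperature factor f = -0.080·(17.5) = -1.4000
  SO₂ term: 0.0053·16.1^0.26·exp(0.059·90-1.4000) = 0.5447
  Cl⁻ term: 0.01025·21.1^0.27·exp(0.036·90+0.049·27.5) = 2.294
  sum: 0.5447 + 2.294 → r_corr = 2.839 μm/a
  mass loss = 2.839 μm/a × 8.96 g/cm³ = 25.44 g·m⁻²·a⁻¹
zinc: T>10 °C ⇒ hinge -0.071·(27.5−10) = -1.2425
  Pd branch = 0.0129·Pd^0.44·e^(0.046·RH+f) = 0.7943 μm/a
  Cl⁻ term: 0.0175·21.1^0.57·exp(0.008·90+0.085·27.5) = 2.117
  r_corr = 0.7943 + 2.117 = 2.911 μm/a
  mass loss = 2.911 μm/a × 7.14 g/cm³ = 20.79 g·m⁻²·a⁻¹
Ordering by g·m⁻²·a⁻¹: copper (25.4) > zinc (20.8)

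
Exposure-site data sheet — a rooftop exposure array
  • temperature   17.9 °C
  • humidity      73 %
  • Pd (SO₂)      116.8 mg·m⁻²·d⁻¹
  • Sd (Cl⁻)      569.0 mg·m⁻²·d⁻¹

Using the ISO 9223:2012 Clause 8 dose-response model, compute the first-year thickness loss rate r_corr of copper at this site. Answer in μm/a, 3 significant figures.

copper: T>10 °C ⇒ hinge -0.080·(17.9−10) = -0.6320
  SO₂ term: 0.0053·116.8^0.26·exp(0.059·73-0.6320) = 0.7208
  Cl⁻ term: 0.01025·569.0^0.27·exp(0.036·73+0.049·17.9) = 1.892
  r_corr = 0.7208 + 1.892 = 2.613 μm/a

r_corr = 2.61 μm/a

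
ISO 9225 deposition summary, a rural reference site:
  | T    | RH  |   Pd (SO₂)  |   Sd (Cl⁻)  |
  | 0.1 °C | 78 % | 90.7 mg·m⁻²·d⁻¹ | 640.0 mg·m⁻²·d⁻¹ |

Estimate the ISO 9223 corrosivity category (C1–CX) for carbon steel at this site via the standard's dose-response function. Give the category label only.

carbon steel: f(T) = +0.150·(T−10) [T≤10 °C] = -1.4850
  Pd branch = 1.77·Pd^0.52·e^(0.02·RH+f) = 19.88 μm/a
  Sd branch = 0.102·Sd^0.62·e^(0.033·RH+0.04·T) = 73.8 μm/a
  r_corr = 19.88 + 73.8 = 93.68 μm/a
93.7 μm/a falls in (80, 200] for carbon steel → category C5

C5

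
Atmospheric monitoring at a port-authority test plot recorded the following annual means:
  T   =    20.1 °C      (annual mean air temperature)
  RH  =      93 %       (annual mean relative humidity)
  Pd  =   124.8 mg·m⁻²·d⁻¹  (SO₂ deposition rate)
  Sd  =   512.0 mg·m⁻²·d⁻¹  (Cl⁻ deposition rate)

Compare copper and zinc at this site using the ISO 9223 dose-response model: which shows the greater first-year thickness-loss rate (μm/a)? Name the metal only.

zinc

copper: f(T) = -0.080·(T−10) [T>10 °C] = -0.8080
  SO₂ term: 0.0053·124.8^0.26·exp(0.059·93-0.8080) = 2.001
  Cl⁻ term: 0.01025·512.0^0.27·exp(0.036·93+0.049·20.1) = 4.207
  r_corr = 2.001 + 4.207 = 6.209 μm/a
zinc: f(T) = -0.071·(T−10) [T>10 °C] = -0.7171
  SO₂ term: 0.0129·124.8^0.44·exp(0.046·93-0.7171) = 3.797
  Cl⁻ term: 0.0175·512.0^0.57·exp(0.008·93+0.085·20.1) = 7.119
  sum: 3.797 + 7.119 → r_corr = 10.92 μm/a
Ordering by μm/a: zinc (10.9) > copper (6.21)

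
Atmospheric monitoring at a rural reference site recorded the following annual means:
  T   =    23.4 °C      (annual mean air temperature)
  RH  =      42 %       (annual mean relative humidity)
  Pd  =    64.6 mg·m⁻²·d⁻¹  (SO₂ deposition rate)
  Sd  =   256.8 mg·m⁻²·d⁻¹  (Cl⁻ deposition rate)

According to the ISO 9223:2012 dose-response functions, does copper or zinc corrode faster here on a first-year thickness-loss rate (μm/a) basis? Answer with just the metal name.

copper: temperature factor f = -0.080·(13.4) = -1.0720
  Pd branch = 0.0053·Pd^0.26·e^(0.059·RH+f) = 0.06391 μm/a
  Cl⁻ term: 0.01025·256.8^0.27·exp(0.036·42+0.049·23.4) = 0.6545
  r_corr = 0.06391 + 0.6545 = 0.7184 μm/a
zinc: temperature factor f = -0.071·(13.4) = -0.9514
  Pd branch = 0.0129·Pd^0.44·e^(0.046·RH+f) = 0.2153 μm/a
  Sd branch = 0.0175·Sd^0.57·e^(0.008·RH+0.085·T) = 4.229 μm/a
  sum: 0.2153 + 4.229 → r_corr = 4.444 μm/a
Ordering by μm/a: zinc (4.44) > copper (0.718)

zinc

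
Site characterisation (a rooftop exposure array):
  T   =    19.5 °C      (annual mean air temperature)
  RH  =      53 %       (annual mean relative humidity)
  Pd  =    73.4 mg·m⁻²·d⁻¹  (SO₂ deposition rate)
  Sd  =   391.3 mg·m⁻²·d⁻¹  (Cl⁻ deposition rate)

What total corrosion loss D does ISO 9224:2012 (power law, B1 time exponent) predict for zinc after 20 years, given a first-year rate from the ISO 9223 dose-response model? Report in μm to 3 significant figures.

zinc: f(T) = -0.071·(T−10) [T>10 °C] = -0.6745
  sulphur-dioxide contribution → 0.4982 μm/a
  chloride contribution → 4.215 μm/a
  ⇒ r_corr(zinc) = 4.713 μm/a
Long-term exponent b (ISO 9224 Table 2, B1) = 0.813
  D(20) = 4.713 × 20^0.813 = 4.713 × 11.42 = 53.83 μm

D(20) = 53.8 μm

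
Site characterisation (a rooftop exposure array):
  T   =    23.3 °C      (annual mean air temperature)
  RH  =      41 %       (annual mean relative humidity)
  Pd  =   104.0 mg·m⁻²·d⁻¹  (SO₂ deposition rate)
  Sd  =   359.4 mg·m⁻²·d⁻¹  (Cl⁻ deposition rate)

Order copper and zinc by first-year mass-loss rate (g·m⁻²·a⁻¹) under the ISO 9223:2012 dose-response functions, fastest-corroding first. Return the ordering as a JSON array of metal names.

copper: temperature factor f = -0.080·(13.3) = -1.0640
  sulphur-dioxide contribution → 0.06873 μm/a
  chloride contribution → 0.688 μm/a
  ⇒ r_corr(copper) = 0.7567 μm/a
  mass loss = 0.7567 μm/a × 8.96 g/cm³ = 6.78 g·m⁻²·a⁻¹
zinc: T>10 °C ⇒ hinge -0.071·(23.3−10) = -0.9443
  sulphur-dioxide contribution → 0.2553 μm/a
  chloride contribution → 5.038 μm/a
  total first-year rate 5.294 μm/a
  mass loss = 5.294 μm/a × 7.14 g/cm³ = 37.8 g·m⁻²·a⁻¹
Ordering by g·m⁻²·a⁻¹: zinc (37.8) > copper (6.78)

["zinc", "copper"]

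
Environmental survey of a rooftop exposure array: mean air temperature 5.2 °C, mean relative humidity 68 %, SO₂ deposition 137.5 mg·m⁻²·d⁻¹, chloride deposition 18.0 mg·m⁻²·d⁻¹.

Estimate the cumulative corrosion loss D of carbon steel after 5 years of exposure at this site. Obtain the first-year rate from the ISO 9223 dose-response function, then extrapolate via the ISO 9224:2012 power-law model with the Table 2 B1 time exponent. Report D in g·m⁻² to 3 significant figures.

carbon steel: temperature factor f = +0.150·(-4.8) = -0.7200
  SO₂ term: 1.77·137.5^0.52·exp(0.02·68-0.7200) = 43.43
  Cl⁻ term: 0.102·18.0^0.62·exp(0.033·68+0.04·5.2) = 7.108
  r_corr = 43.43 + 7.108 = 50.54 μm/a
ISO 9224: D(t) = r_corr · t^b with b = 0.523 (carbon steel, B1)
  D(5) = 50.54 × 5^0.523 = 50.54 × 2.32 = 117.3 μm
  Mass loss = 117.3 μm × 7.85 g/cm³ = 920.6 g·m⁻²

D(5) = 921 g·m⁻²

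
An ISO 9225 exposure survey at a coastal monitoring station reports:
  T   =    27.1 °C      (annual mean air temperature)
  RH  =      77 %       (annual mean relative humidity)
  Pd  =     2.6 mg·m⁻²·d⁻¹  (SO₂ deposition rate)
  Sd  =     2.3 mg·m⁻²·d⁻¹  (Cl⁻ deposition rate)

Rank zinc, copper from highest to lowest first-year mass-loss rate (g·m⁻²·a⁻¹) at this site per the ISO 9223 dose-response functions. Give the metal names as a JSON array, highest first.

zinc: f(T) = -0.071·(T−10) [T>10 °C] = -1.2141
  SO₂ term: 0.0129·2.6^0.44·exp(0.046·77-1.2141) = 0.2015
  Sd branch = 0.0175·Sd^0.57·e^(0.008·RH+0.085·T) = 0.5214 μm/a
  r_corr = 0.2015 + 0.5214 = 0.7228 μm/a
  mass loss = 0.7228 μm/a × 7.14 g/cm³ = 5.161 g·m⁻²·a⁻¹
copper: temperature factor f = -0.080·(17.1) = -1.3680
  Pd branch = 0.0053·Pd^0.26·e^(0.059·RH+f) = 0.1626 μm/a
  Cl⁻ term: 0.01025·2.3^0.27·exp(0.036·77+0.049·27.1) = 0.7744
  sum: 0.1626 + 0.7744 → r_corr = 0.937 μm/a
  mass loss = 0.937 μm/a × 8.96 g/cm³ = 8.395 g·m⁻²·a⁻¹
Ordering by g·m⁻²·a⁻¹: copper (8.4) > zinc (5.16)

["copper", "zinc"]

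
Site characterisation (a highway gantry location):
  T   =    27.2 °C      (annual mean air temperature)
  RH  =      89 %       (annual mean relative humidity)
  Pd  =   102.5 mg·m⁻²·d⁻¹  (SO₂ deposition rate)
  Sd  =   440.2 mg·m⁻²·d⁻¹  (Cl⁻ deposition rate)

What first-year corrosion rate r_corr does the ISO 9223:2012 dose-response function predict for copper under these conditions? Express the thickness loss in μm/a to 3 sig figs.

r_corr = 5.80 μm/a

copper: T>10 °C ⇒ hinge -0.080·(27.2−10) = -1.3760
  SO₂ term: 0.0053·102.5^0.26·exp(0.059·89-1.3760) = 0.8511
  Cl⁻ term: 0.01025·440.2^0.27·exp(0.036·89+0.049·27.2) = 4.952
  r_corr = 0.8511 + 4.952 = 5.803 μm/a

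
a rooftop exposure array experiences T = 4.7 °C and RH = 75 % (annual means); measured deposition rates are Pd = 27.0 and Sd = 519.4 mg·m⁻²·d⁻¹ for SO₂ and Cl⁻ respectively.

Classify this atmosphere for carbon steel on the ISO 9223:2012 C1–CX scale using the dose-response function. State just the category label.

C5

carbon steel: f(T) = +0.150·(T−10) [T≤10 °C] = -0.7950
  sulphur-dioxide contribution → 19.88 μm/a
  chloride contribution → 70.59 μm/a
  ⇒ r_corr(carbon steel) = 90.47 μm/a
ISO 9223 Table 2 (carbon steel): 80 < 90.5 ≤ 200 μm/a ⇒ C5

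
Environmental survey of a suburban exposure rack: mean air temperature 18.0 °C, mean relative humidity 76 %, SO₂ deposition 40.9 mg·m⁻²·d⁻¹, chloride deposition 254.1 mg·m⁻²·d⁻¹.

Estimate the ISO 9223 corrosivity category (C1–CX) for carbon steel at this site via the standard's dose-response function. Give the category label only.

C5

carbon steel: f(T) = -0.054·(T−10) [T>10 °C] = -0.4320
  Pd branch = 1.77·Pd^0.52·e^(0.02·RH+f) = 36.19 μm/a
  Cl⁻ term: 0.102·254.1^0.62·exp(0.033·76+0.04·18.0) = 79.73
  r_corr = 36.19 + 79.73 = 115.9 μm/a
116 μm/a falls in (80, 200] for carbon steel → category C5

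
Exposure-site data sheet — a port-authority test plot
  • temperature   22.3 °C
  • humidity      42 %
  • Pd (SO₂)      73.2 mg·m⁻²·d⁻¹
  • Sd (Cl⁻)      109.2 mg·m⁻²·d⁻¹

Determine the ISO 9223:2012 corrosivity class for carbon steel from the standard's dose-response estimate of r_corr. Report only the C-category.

carbon steel: T>10 °C ⇒ hinge -0.054·(22.3−10) = -0.6642
  SO₂ term: 1.77·73.2^0.52·exp(0.02·42-0.6642) = 19.67
  Sd branch = 0.102·Sd^0.62·e^(0.033·RH+0.04·T) = 18.27 μm/a
  r_corr = 19.67 + 18.27 = 37.94 μm/a
Category bounds: 25…50 μm/a bracket r_corr ⇒ C3

C3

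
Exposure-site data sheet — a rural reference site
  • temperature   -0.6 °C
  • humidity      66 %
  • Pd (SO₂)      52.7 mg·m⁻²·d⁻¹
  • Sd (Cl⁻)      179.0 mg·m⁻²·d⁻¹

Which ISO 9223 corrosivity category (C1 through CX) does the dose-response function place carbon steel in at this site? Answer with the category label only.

carbon steel: f(T) = +0.150·(T−10) [T≤10 °C] = -1.5900
  Pd branch = 1.77·Pd^0.52·e^(0.02·RH+f) = 10.62 μm/a
  Sd branch = 0.102·Sd^0.62·e^(0.033·RH+0.04·T) = 21.92 μm/a
  sum: 10.62 + 21.92 → r_corr = 32.54 μm/a
ISO 9223 Table 2 (carbon steel): 25 < 32.5 ≤ 50 μm/a ⇒ C3

C3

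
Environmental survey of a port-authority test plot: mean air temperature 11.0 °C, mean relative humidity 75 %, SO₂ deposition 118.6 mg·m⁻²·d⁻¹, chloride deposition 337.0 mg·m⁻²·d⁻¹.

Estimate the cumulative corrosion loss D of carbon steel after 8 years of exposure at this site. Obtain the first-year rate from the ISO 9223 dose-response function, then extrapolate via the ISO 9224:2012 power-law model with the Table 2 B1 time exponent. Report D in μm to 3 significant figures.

D(8) = 473 μm

carbon steel: f(T) = -0.054·(T−10) [T>10 °C] = -0.0540
  sulphur-dioxide contribution → 90.05 μm/a
  chloride contribution → 69.45 μm/a
  ⇒ r_corr(carbon steel) = 159.5 μm/a
ISO 9224: D(t) = r_corr · t^b with b = 0.523 (carbon steel, B1)
  D(8) = 159.5 × 8^0.523 = 159.5 × 2.967 = 473.2 μm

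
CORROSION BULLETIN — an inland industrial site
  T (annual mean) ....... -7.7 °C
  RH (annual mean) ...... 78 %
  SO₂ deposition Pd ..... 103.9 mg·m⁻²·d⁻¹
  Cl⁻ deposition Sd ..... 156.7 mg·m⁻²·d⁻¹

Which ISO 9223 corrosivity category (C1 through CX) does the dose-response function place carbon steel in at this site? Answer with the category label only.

carbon steel: T≤10 °C ⇒ hinge +0.150·(-7.7−10) = -2.6550
  sulphur-dioxide contribution → 6.623 μm/a
  chloride contribution → 22.58 μm/a
  total first-year rate 29.2 μm/a
29.2 μm/a falls in (25, 50] for carbon steel → category C3

C3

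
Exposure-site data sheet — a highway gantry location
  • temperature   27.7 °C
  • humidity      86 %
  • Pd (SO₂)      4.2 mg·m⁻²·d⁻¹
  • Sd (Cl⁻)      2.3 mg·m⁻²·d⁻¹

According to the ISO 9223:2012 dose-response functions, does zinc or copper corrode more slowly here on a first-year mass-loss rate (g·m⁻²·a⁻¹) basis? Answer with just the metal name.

zinc: f(T) = -0.071·(T−10) [T>10 °C] = -1.2567
  SO₂ term: 0.0129·4.2^0.44·exp(0.046·86-1.2567) = 0.3607
  Cl⁻ term: 0.0175·2.3^0.57·exp(0.008·86+0.085·27.7) = 0.5896
  r_corr = 0.3607 + 0.5896 = 0.9503 μm/a
  mass loss = 0.9503 μm/a × 7.14 g/cm³ = 6.785 g·m⁻²·a⁻¹
copper: T>10 °C ⇒ hinge -0.080·(27.7−10) = -1.4160
  Pd branch = 0.0053·Pd^0.26·e^(0.059·RH+f) = 0.2985 μm/a
  Sd branch = 0.01025·Sd^0.27·e^(0.036·RH+0.049·T) = 1.103 μm/a
  r_corr = 0.2985 + 1.103 = 1.401 μm/a
  mass loss = 1.401 μm/a × 8.96 g/cm³ = 12.55 g·m⁻²·a⁻¹
Ordering by g·m⁻²·a⁻¹: copper (12.6) > zinc (6.78)

zinc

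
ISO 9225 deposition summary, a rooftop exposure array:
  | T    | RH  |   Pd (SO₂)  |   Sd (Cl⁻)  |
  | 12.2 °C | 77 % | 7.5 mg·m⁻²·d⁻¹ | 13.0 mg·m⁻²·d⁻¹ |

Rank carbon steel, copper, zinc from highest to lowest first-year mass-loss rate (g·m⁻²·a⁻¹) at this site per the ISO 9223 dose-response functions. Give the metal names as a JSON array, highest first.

carbon steel: temperature factor f = -0.054·(2.2) = -0.1188
  sulphur-dioxide contribution → 20.9 μm/a
  chloride contribution → 10.34 μm/a
  total first-year rate 31.25 μm/a
  mass loss = 31.25 μm/a × 7.85 g/cm³ = 245.3 g·m⁻²·a⁻¹
copper: temperature factor f = -0.080·(2.2) = -0.1760
  sulphur-dioxide contribution → 0.7053 μm/a
  chloride contribution → 0.5956 μm/a
  total first-year rate 1.301 μm/a
  mass loss = 1.301 μm/a × 8.96 g/cm³ = 11.66 g·m⁻²·a⁻¹
zinc: temperature factor f = -0.071·(2.2) = -0.1562
  sulphur-dioxide contribution → 0.9248 μm/a
  chloride contribution → 0.3943 μm/a
  total first-year rate 1.319 μm/a
  mass loss = 1.319 μm/a × 7.14 g/cm³ = 9.419 g·m⁻²·a⁻¹
Ordering by g·m⁻²·a⁻¹: carbon steel (245) > copper (11.7) > zinc (9.42)

["carbon steel", "copper", "zinc"]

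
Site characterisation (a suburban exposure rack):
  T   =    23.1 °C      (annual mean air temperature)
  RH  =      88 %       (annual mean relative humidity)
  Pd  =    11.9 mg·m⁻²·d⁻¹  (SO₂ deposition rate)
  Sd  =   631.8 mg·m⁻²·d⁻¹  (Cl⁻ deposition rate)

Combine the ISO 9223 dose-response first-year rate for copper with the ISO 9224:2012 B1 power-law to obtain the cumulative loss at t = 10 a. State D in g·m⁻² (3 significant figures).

D(10) = 206 g·m⁻²

copper: temperature factor f = -0.080·(13.1) = -1.0480
  SO₂ term: 0.0053·11.9^0.26·exp(0.059·88-1.0480) = 0.6363
  Cl⁻ term: 0.01025·631.8^0.27·exp(0.036·88+0.049·23.1) = 4.308
  sum: 0.6363 + 4.308 → r_corr = 4.945 μm/a
ISO 9224: D(t) = r_corr · t^b with b = 0.667 (copper, B1)
  D(10) = 4.945 × 10^0.667 = 4.945 × 4.645 = 22.97 μm
  Mass loss = 22.97 μm × 8.96 g/cm³ = 205.8 g·m⁻²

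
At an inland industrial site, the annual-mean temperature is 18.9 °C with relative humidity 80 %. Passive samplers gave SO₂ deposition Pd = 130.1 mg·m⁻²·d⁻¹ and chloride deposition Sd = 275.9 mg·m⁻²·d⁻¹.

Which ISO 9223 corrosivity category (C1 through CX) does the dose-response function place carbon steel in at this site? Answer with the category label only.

C5

carbon steel: f(T) = -0.054·(T−10) [T>10 °C] = -0.4806
  sulphur-dioxide contribution → 68.16 μm/a
  chloride contribution → 99.25 μm/a
  ⇒ r_corr(carbon steel) = 167.4 μm/a
167 μm/a falls in (80, 200] for carbon steel → category C5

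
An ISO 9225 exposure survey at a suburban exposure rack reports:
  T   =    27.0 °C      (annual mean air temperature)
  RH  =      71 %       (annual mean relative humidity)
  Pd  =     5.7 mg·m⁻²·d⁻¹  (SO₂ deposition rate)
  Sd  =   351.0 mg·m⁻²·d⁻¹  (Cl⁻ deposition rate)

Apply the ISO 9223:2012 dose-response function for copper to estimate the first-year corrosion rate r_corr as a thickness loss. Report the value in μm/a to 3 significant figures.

r_corr = 2.55 μm/a

copper: temperature factor f = -0.080·(17.0) = -1.3600
  sulphur-dioxide contribution → 0.1411 μm/a
  chloride contribution → 2.413 μm/a
  ⇒ r_corr(copper) = 2.554 μm/a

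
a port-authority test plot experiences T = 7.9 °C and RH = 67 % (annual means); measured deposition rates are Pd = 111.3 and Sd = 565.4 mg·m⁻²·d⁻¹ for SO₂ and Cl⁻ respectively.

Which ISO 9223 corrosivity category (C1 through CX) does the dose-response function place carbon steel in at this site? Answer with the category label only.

carbon steel: T≤10 °C ⇒ hinge +0.150·(7.9−10) = -0.3150
  Pd branch = 1.77·Pd^0.52·e^(0.02·RH+f) = 57.19 μm/a
  Cl⁻ term: 0.102·565.4^0.62·exp(0.033·67+0.04·7.9) = 64.94
  sum: 57.19 + 64.94 → r_corr = 122.1 μm/a
Category bounds: 80…200 μm/a bracket r_corr ⇒ C5

C5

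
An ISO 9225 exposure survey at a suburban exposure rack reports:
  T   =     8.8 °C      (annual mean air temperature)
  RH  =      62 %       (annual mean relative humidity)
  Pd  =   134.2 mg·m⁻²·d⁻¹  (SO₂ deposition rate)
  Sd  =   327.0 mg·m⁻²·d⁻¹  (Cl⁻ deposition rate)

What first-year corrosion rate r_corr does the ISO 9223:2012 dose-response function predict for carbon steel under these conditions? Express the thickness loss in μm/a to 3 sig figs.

carbon steel: f(T) = +0.150·(T−10) [T≤10 °C] = -0.1800
  Pd branch = 1.77·Pd^0.52·e^(0.02·RH+f) = 65.28 μm/a
  Sd branch = 0.102·Sd^0.62·e^(0.033·RH+0.04·T) = 40.65 μm/a
  r_corr = 65.28 + 40.65 = 105.9 μm/a

r_corr = 106 μm/a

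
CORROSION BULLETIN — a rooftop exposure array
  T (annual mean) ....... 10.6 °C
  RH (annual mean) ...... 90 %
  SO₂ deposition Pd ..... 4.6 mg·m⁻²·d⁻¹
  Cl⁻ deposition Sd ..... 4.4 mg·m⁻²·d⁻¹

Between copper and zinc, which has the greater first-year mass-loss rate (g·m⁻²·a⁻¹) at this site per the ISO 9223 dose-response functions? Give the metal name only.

copper

copper: temperature factor f = -0.080·(0.6) = -0.0480
  SO₂ term: 0.0053·4.6^0.26·exp(0.059·90-0.0480) = 1.52
  Sd branch = 0.01025·Sd^0.27·e^(0.036·RH+0.049·T) = 0.6564 μm/a
  sum: 1.52 + 0.6564 → r_corr = 2.176 μm/a
  mass loss = 2.176 μm/a × 8.96 g/cm³ = 19.5 g·m⁻²·a⁻¹
zinc: f(T) = -0.071·(T−10) [T>10 °C] = -0.0426
  Pd branch = 0.0129·Pd^0.44·e^(0.046·RH+f) = 1.519 μm/a
  Sd branch = 0.0175·Sd^0.57·e^(0.008·RH+0.085·T) = 0.206 μm/a
  sum: 1.519 + 0.206 → r_corr = 1.725 μm/a
  mass loss = 1.725 μm/a × 7.14 g/cm³ = 12.32 g·m⁻²·a⁻¹
Ordering by g·m⁻²·a⁻¹: copper (19.5) > zinc (12.3)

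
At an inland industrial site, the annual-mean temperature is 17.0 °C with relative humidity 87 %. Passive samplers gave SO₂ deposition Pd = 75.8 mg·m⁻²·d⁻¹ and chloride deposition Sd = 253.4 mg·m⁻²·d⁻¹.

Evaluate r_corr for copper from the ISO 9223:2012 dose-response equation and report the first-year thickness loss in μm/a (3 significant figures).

r_corr = 3.99 μm/a

copper: temperature factor f = -0.080·(7.0) = -0.5600
  Pd branch = 0.0053·Pd^0.26·e^(0.059·RH+f) = 1.581 μm/a
  Cl⁻ term: 0.01025·253.4^0.27·exp(0.036·87+0.049·17.0) = 2.408
  sum: 1.581 + 2.408 → r_corr = 3.99 μm/a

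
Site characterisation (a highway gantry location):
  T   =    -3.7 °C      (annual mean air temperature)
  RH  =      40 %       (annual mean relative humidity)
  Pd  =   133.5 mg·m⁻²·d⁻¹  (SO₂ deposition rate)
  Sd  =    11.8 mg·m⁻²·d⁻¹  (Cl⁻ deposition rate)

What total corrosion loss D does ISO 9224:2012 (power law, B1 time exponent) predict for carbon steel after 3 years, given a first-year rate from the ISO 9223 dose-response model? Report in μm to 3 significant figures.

carbon steel: f(T) = +0.150·(T−10) [T≤10 °C] = -2.0550
  Pd branch = 1.77·Pd^0.52·e^(0.02·RH+f) = 6.43 μm/a
  Sd branch = 0.102·Sd^0.62·e^(0.033·RH+0.04·T) = 1.521 μm/a
  sum: 6.43 + 1.521 → r_corr = 7.951 μm/a
Power-law: D(3) = r_corr · 3^0.523
  D(3) = 7.951 × 3^0.523 = 7.951 × 1.776 = 14.12 μm

D(3) = 14.1 μm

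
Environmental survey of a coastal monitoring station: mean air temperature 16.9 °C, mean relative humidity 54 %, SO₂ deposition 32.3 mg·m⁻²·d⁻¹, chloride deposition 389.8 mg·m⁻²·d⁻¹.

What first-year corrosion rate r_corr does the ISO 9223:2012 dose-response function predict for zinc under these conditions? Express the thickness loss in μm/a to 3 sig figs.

zinc: T>10 °C ⇒ hinge -0.071·(16.9−10) = -0.4899
  Pd branch = 0.0129·Pd^0.44·e^(0.046·RH+f) = 0.4372 μm/a
  Sd branch = 0.0175·Sd^0.57·e^(0.008·RH+0.085·T) = 3.399 μm/a
  sum: 0.4372 + 3.399 → r_corr = 3.836 μm/a

r_corr = 3.84 μm/a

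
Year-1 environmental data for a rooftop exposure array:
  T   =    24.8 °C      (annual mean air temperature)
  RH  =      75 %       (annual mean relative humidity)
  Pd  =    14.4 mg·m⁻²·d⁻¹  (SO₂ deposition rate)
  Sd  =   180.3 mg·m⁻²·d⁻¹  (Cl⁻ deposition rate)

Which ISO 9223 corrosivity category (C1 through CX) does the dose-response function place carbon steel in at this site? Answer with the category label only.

C5

carbon steel: T>10 °C ⇒ hinge -0.054·(24.8−10) = -0.7992
  sulphur-dioxide contribution → 14.28 μm/a
  chloride contribution → 81.85 μm/a
  ⇒ r_corr(carbon steel) = 96.13 μm/a
96.1 μm/a falls in (80, 200] for carbon steel → category C5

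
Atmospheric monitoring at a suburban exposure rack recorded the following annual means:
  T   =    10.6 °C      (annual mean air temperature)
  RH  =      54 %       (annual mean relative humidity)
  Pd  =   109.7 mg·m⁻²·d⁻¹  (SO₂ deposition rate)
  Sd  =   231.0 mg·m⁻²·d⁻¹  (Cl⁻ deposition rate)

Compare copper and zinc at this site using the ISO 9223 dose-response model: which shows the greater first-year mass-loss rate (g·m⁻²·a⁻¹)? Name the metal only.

zinc

copper: T>10 °C ⇒ hinge -0.080·(10.6−10) = -0.0480
  SO₂ term: 0.0053·109.7^0.26·exp(0.059·54-0.0480) = 0.4145
  Sd branch = 0.01025·Sd^0.27·e^(0.036·RH+0.049·T) = 0.5233 μm/a
  r_corr = 0.4145 + 0.5233 = 0.9378 μm/a
  mass loss = 0.9378 μm/a × 8.96 g/cm³ = 8.403 g·m⁻²·a⁻¹
zinc: temperature factor f = -0.071·(0.6) = -0.0426
  SO₂ term: 0.0129·109.7^0.44·exp(0.046·54-0.0426) = 1.171
  Sd branch = 0.0175·Sd^0.57·e^(0.008·RH+0.085·T) = 1.476 μm/a
  sum: 1.171 + 1.476 → r_corr = 2.647 μm/a
  mass loss = 2.647 μm/a × 7.14 g/cm³ = 18.9 g·m⁻²·a⁻¹
Ordering by g·m⁻²·a⁻¹: zinc (18.9) > copper (8.4)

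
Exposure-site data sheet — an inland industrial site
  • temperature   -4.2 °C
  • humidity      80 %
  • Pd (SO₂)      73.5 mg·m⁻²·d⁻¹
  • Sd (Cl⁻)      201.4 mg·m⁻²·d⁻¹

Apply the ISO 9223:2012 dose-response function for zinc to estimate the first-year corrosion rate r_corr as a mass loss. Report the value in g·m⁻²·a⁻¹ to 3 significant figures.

zinc: f(T) = +0.038·(T−10) [T≤10 °C] = -0.5396
  Pd branch = 0.0129·Pd^0.44·e^(0.046·RH+f) = 1.975 μm/a
  Cl⁻ term: 0.0175·201.4^0.57·exp(0.008·80+0.085·-4.2) = 0.4778
  r_corr = 1.975 + 0.4778 = 2.453 μm/a
Convert to mass loss: 2.453 μm/a × 7.14 g/cm³ = 17.51 g·m⁻²·a⁻¹

r_corr = 17.5 g·m⁻²·a⁻¹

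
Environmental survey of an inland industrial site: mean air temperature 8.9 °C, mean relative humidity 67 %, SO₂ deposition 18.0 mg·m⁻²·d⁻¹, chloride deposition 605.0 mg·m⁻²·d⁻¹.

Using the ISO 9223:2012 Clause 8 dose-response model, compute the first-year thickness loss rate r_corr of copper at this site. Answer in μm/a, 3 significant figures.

copper: T≤10 °C ⇒ hinge +0.126·(8.9−10) = -0.1386
  sulphur-dioxide contribution → 0.5096 μm/a
  chloride contribution → 0.997 μm/a
  total first-year rate 1.507 μm/a

r_corr = 1.51 μm/a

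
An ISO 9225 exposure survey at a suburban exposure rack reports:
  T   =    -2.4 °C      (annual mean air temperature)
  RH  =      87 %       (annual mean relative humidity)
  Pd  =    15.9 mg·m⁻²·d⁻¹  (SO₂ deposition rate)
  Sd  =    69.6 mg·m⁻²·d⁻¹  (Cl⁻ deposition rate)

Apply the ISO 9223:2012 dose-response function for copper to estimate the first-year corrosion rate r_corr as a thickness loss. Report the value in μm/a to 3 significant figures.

copper: temperature factor f = +0.126·(-12.4) = -1.5624
  SO₂ term: 0.0053·15.9^0.26·exp(0.059·87-1.5624) = 0.3867
  Cl⁻ term: 0.01025·69.6^0.27·exp(0.036·87+0.049·-2.4) = 0.6567
  r_corr = 0.3867 + 0.6567 = 1.043 μm/a

r_corr = 1.04 μm/a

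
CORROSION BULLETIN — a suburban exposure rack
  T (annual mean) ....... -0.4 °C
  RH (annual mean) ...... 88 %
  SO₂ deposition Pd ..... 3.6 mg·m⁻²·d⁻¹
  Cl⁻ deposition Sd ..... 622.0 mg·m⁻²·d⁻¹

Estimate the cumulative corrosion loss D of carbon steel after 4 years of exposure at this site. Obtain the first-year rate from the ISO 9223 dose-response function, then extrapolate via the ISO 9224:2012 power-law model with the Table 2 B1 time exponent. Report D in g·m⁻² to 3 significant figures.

D(4) = 1.67e+03 g·m⁻²

carbon steel: T≤10 °C ⇒ hinge +0.150·(-0.4−10) = -1.5600
  Pd branch = 1.77·Pd^0.52·e^(0.02·RH+f) = 4.208 μm/a
  Cl⁻ term: 0.102·622.0^0.62·exp(0.033·88+0.04·-0.4) = 98.85
  r_corr = 4.208 + 98.85 = 103.1 μm/a
ISO 9224: D(t) = r_corr · t^b with b = 0.523 (carbon steel, B1)
  D(4) = 103.1 × 4^0.523 = 103.1 × 2.065 = 212.8 μm
  Mass loss = 212.8 μm × 7.85 g/cm³ = 1670 g·m⁻²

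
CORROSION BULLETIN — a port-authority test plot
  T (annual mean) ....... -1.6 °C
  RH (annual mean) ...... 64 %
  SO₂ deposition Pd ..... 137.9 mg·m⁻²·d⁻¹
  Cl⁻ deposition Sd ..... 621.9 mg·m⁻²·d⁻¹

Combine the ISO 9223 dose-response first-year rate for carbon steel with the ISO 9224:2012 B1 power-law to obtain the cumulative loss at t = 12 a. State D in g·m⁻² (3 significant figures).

D(12) = 1.65e+03 g·m⁻²

carbon steel: f(T) = +0.150·(T−10) [T≤10 °C] = -1.7400
  sulphur-dioxide contribution → 14.48 μm/a
  chloride contribution → 42.67 μm/a
  total first-year rate 57.15 μm/a
Long-term exponent b (ISO 9224 Table 2, B1) = 0.523
  D(12) = 57.15 × 12^0.523 = 57.15 × 3.668 = 209.6 μm
  Mass loss = 209.6 μm × 7.85 g/cm³ = 1646 g·m⁻²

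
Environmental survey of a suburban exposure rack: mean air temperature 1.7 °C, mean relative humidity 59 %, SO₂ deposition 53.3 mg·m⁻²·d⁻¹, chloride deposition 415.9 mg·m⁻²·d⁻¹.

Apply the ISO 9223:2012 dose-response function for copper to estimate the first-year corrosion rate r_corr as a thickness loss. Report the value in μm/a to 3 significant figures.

r_corr = 0.645 μm/a

copper: T≤10 °C ⇒ hinge +0.126·(1.7−10) = -1.0458
  SO₂ term: 0.0053·53.3^0.26·exp(0.059·59-1.0458) = 0.1701
  Cl⁻ term: 0.01025·415.9^0.27·exp(0.036·59+0.049·1.7) = 0.4748
  r_corr = 0.1701 + 0.4748 = 0.6449 μm/a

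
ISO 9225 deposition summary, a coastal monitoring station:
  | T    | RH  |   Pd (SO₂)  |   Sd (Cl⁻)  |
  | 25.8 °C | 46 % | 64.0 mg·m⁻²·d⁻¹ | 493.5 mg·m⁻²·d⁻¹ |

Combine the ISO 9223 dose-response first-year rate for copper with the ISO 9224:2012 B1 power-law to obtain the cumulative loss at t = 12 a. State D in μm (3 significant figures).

D(12) = 5.67 μm

copper: temperature factor f = -0.080·(15.8) = -1.2640
  sulphur-dioxide contribution → 0.06662 μm/a
  chloride contribution → 1.014 μm/a
  ⇒ r_corr(copper) = 1.081 μm/a
Power-law: D(12) = r_corr · 12^0.667
  D(12) = 1.081 × 12^0.667 = 1.081 × 5.246 = 5.67 μm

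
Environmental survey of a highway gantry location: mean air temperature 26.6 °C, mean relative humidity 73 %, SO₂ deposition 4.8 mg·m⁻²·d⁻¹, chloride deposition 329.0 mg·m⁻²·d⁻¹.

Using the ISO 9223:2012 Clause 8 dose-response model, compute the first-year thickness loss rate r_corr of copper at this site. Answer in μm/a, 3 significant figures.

r_corr = 2.66 μm/a

copper: f(T) = -0.080·(T−10) [T>10 °C] = -1.3280
  sulphur-dioxide contribution → 0.1567 μm/a
  chloride contribution → 2.499 μm/a
  total first-year rate 2.656 μm/a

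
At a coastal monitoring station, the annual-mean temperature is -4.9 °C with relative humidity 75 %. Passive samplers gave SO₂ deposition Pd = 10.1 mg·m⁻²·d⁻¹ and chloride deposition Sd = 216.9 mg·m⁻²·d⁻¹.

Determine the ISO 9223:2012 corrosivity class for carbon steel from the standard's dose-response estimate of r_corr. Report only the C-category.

carbon steel: temperature factor f = +0.150·(-14.9) = -2.2350
  SO₂ term: 1.77·10.1^0.52·exp(0.02·75-2.2350) = 2.825
  Sd branch = 0.102·Sd^0.62·e^(0.033·RH+0.04·T) = 27.98 μm/a
  r_corr = 2.825 + 27.98 = 30.8 μm/a
30.8 μm/a falls in (25, 50] for carbon steel → category C3

C3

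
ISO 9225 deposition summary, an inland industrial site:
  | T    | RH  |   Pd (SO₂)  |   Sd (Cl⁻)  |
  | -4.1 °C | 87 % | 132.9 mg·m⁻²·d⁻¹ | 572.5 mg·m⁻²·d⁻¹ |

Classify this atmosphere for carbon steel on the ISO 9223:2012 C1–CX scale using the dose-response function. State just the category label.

carbon steel: T≤10 °C ⇒ hinge +0.150·(-4.1−10) = -2.1150
  sulphur-dioxide contribution → 15.46 μm/a
  chloride contribution → 78.35 μm/a
  ⇒ r_corr(carbon steel) = 93.82 μm/a
Category bounds: 80…200 μm/a bracket r_corr ⇒ C5

C5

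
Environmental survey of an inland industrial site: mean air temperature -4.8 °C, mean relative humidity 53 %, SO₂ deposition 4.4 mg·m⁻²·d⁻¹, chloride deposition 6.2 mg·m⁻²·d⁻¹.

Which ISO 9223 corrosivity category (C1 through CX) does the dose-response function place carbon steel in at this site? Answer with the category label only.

C2

carbon steel: T≤10 °C ⇒ hinge +0.150·(-4.8−10) = -2.2200
  Pd branch = 1.77·Pd^0.52·e^(0.02·RH+f) = 1.199 μm/a
  Cl⁻ term: 0.102·6.2^0.62·exp(0.033·53+0.04·-4.8) = 1.5
  r_corr = 1.199 + 1.5 = 2.699 μm/a
2.7 μm/a falls in (1.3, 25] for carbon steel → category C2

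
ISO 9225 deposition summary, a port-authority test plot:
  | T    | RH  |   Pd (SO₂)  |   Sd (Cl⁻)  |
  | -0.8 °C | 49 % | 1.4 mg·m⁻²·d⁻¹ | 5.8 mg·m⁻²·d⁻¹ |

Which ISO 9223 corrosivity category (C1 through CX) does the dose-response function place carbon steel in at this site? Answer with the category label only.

C2

carbon steel: f(T) = +0.150·(T−10) [T≤10 °C] = -1.6200
  Pd branch = 1.77·Pd^0.52·e^(0.02·RH+f) = 1.112 μm/a
  Cl⁻ term: 0.102·5.8^0.62·exp(0.033·49+0.04·-0.8) = 1.48
  sum: 1.112 + 1.48 → r_corr = 2.592 μm/a
2.59 μm/a falls in (1.3, 25] for carbon steel → category C2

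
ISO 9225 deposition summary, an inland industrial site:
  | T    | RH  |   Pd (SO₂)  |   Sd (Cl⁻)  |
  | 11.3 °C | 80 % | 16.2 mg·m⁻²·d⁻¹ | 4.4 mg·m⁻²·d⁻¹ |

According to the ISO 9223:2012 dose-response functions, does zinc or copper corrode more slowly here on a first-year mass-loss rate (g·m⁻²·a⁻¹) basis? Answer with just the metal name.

zinc

zinc: T>10 °C ⇒ hinge -0.071·(11.3−10) = -0.0923
  sulphur-dioxide contribution → 1.588 μm/a
  chloride contribution → 0.2018 μm/a
  ⇒ r_corr(zinc) = 1.79 μm/a
  mass loss = 1.79 μm/a × 7.14 g/cm³ = 12.78 g·m⁻²·a⁻¹
copper: f(T) = -0.080·(T−10) [T>10 °C] = -0.1040
  sulphur-dioxide contribution → 1.105 μm/a
  chloride contribution → 0.4739 μm/a
  total first-year rate 1.579 μm/a
  mass loss = 1.579 μm/a × 8.96 g/cm³ = 14.15 g·m⁻²·a⁻¹
Ordering by g·m⁻²·a⁻¹: copper (14.1) > zinc (12.8)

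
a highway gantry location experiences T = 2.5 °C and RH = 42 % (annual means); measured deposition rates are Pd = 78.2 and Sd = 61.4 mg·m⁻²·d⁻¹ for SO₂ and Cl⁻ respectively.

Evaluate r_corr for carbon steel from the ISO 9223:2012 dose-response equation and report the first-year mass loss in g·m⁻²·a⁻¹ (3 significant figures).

r_corr = 146 g·m⁻²·a⁻¹

carbon steel: temperature factor f = +0.150·(-7.5) = -1.1250
  Pd branch = 1.77·Pd^0.52·e^(0.02·RH+f) = 12.84 μm/a
  Sd branch = 0.102·Sd^0.62·e^(0.033·RH+0.04·T) = 5.789 μm/a
  sum: 12.84 + 5.789 → r_corr = 18.63 μm/a
Convert to mass loss: 18.63 μm/a × 7.85 g/cm³ = 146.3 g·m⁻²·a⁻¹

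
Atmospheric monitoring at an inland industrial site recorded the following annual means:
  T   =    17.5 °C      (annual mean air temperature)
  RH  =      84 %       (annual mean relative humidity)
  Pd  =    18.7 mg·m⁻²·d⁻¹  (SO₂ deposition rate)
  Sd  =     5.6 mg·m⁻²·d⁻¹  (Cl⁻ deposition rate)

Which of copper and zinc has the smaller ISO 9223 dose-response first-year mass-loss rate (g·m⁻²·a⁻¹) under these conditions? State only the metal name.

zinc

copper: T>10 °C ⇒ hinge -0.080·(17.5−10) = -0.6000
  sulphur-dioxide contribution → 0.8846 μm/a
  chloride contribution → 0.7915 μm/a
  total first-year rate 1.676 μm/a
  mass loss = 1.676 μm/a × 8.96 g/cm³ = 15.02 g·m⁻²·a⁻¹
zinc: f(T) = -0.071·(T−10) [T>10 °C] = -0.5325
  sulphur-dioxide contribution → 1.309 μm/a
  chloride contribution → 0.4049 μm/a
  total first-year rate 1.714 μm/a
  mass loss = 1.714 μm/a × 7.14 g/cm³ = 12.24 g·m⁻²·a⁻¹
Ordering by g·m⁻²·a⁻¹: copper (15) > zinc (12.2)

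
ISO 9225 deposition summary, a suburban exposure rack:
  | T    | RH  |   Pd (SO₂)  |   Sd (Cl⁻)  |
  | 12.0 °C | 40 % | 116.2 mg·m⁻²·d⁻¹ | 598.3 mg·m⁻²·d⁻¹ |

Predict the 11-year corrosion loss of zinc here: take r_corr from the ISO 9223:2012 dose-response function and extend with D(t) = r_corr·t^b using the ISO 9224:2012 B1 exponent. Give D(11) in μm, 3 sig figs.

zinc: T>10 °C ⇒ hinge -0.071·(12.0−10) = -0.1420
  Pd branch = 0.0129·Pd^0.44·e^(0.046·RH+f) = 0.5711 μm/a
  Cl⁻ term: 0.0175·598.3^0.57·exp(0.008·40+0.085·12.0) = 2.558
  r_corr = 0.5711 + 2.558 = 3.129 μm/a
Power-law: D(11) = r_corr · 11^0.813
  D(11) = 3.129 × 11^0.813 = 3.129 × 7.025 = 21.98 μm

D(11) = 22.0 μm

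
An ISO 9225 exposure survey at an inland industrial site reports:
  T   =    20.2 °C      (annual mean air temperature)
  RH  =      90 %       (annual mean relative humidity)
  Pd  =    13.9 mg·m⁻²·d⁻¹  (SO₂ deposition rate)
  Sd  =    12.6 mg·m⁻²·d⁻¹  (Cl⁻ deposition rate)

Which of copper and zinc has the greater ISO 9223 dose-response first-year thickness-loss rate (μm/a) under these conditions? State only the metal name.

copper: temperature factor f = -0.080·(10.2) = -0.8160
  Pd branch = 0.0053·Pd^0.26·e^(0.059·RH+f) = 0.9401 μm/a
  Sd branch = 0.01025·Sd^0.27·e^(0.036·RH+0.049·T) = 1.396 μm/a
  sum: 0.9401 + 1.396 → r_corr = 2.336 μm/a
zinc: T>10 °C ⇒ hinge -0.071·(20.2−10) = -0.7242
  Pd branch = 0.0129·Pd^0.44·e^(0.046·RH+f) = 1.25 μm/a
  Cl⁻ term: 0.0175·12.6^0.57·exp(0.008·90+0.085·20.2) = 0.8484
  r_corr = 1.25 + 0.8484 = 2.099 μm/a
Ordering by μm/a: copper (2.34) > zinc (2.1)

copper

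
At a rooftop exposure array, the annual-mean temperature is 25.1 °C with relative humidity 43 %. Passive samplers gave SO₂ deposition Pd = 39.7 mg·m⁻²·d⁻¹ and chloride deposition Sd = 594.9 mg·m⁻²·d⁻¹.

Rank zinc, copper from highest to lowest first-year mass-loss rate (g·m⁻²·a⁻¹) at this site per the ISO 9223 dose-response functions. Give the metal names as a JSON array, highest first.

["zinc", "copper"]

zinc: f(T) = -0.071·(T−10) [T>10 °C] = -1.0721
  SO₂ term: 0.0129·39.7^0.44·exp(0.046·43-1.0721) = 0.1612
  Cl⁻ term: 0.0175·594.9^0.57·exp(0.008·43+0.085·25.1) = 7.951
  sum: 0.1612 + 7.951 → r_corr = 8.112 μm/a
  mass loss = 8.112 μm/a × 7.14 g/cm³ = 57.92 g·m⁻²·a⁻¹
copper: temperature factor f = -0.080·(15.1) = -1.2080
  SO₂ term: 0.0053·39.7^0.26·exp(0.059·43-1.2080) = 0.05214
  Sd branch = 0.01025·Sd^0.27·e^(0.036·RH+0.049·T) = 0.9252 μm/a
  sum: 0.05214 + 0.9252 → r_corr = 0.9774 μm/a
  mass loss = 0.9774 μm/a × 8.96 g/cm³ = 8.757 g·m⁻²·a⁻¹
Ordering by g·m⁻²·a⁻¹: zinc (57.9) > copper (8.76)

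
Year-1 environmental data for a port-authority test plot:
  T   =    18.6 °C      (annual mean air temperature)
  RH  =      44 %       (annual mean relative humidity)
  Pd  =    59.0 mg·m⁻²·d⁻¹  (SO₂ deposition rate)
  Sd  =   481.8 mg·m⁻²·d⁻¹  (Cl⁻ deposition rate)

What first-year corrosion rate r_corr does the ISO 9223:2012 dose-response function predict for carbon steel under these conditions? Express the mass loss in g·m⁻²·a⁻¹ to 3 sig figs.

carbon steel: f(T) = -0.054·(T−10) [T>10 °C] = -0.4644
  Pd branch = 1.77·Pd^0.52·e^(0.02·RH+f) = 22.35 μm/a
  Sd branch = 0.102·Sd^0.62·e^(0.033·RH+0.04·T) = 42.24 μm/a
  sum: 22.35 + 42.24 → r_corr = 64.59 μm/a
Convert to mass loss: 64.59 μm/a × 7.85 g/cm³ = 507 g·m⁻²·a⁻¹

r_corr = 507 g·m⁻²·a⁻¹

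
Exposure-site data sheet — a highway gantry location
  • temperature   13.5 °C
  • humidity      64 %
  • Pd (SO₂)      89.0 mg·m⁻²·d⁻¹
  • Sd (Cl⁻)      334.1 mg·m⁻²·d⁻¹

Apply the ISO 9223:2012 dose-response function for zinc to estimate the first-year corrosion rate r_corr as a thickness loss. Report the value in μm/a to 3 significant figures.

r_corr = 3.90 μm/a

zinc: T>10 °C ⇒ hinge -0.071·(13.5−10) = -0.2485
  SO₂ term: 0.0129·89.0^0.44·exp(0.046·64-0.2485) = 1.377
  Sd branch = 0.0175·Sd^0.57·e^(0.008·RH+0.085·T) = 2.526 μm/a
  sum: 1.377 + 2.526 → r_corr = 3.903 μm/a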